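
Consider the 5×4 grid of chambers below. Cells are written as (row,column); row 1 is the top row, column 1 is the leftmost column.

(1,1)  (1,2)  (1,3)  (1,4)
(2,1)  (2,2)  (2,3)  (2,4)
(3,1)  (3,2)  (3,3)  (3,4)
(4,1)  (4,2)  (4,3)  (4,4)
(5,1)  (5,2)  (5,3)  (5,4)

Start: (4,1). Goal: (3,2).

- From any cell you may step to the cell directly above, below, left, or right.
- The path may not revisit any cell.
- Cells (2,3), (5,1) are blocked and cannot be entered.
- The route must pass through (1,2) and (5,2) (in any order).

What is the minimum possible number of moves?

12

Any route passes through (1,2) and (5,2) in some order between (4,1) and (3,2). Summing Manhattan distances along each leg and taking the cheapest ordering ((4,1) → (5,2) → (1,2) → (3,2)) gives a lower bound of 2 + 4 + 2 = 8 moves.
The shortest route satisfying every rule uses 12 moves: (4,1) → (4,2) → (5,2) → (5,3) → (4,3) → (3,3) → (3,4) → (2,4) → (1,4) → (1,3) → (1,2) → (2,2) → (3,2).
The bound of 8 isn't tight here; checking systematically, no route of length 8 through 11 satisfies every constraint (on a 4-connected grid the length of any start-to-goal walk has the same parity as the Manhattan bound, so only lengths 8, 10, 12, … need checking), so 12 is the minimum.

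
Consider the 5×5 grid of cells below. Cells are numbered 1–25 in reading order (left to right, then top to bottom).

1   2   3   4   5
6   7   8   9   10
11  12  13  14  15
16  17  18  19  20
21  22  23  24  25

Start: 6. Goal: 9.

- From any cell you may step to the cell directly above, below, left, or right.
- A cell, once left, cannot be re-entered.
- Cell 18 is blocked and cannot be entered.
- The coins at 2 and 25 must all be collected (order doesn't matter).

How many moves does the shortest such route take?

13

Any route passes through 2 and 25 in some order between 6 and 9. Summing Manhattan distances along each leg and taking the cheapest ordering (6 → 2 → 25 → 9) gives a lower bound of 2 + 7 + 4 = 13 moves.
A route of 13 moves achieves this: 6 → 1 → 2 → 7 → 12 → 17 → 22 → 23 → 24 → 25 → 20 → 15 → 10 → 9.
Since 13 matches the lower bound, it is optimal.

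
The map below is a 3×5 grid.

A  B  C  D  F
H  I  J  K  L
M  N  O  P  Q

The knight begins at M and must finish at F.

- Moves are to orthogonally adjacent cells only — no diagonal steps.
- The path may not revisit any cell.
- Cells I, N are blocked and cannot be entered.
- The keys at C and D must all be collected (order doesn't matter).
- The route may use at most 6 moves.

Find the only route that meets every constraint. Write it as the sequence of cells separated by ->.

Any route must reach C and D and still end at F within 6 moves, so the order of the required stops is forced.
Route from M: up 2 to A, right 4 to F — 6 moves in all.
Check: all required cells visited; 6 ≤ 6 moves.

M -> H -> A -> B -> C -> D -> F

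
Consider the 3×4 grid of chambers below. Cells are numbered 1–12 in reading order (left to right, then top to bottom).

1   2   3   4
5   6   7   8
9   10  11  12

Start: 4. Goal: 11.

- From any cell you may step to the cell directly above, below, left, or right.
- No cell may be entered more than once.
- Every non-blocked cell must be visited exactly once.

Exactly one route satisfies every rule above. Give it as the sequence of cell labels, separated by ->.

4 -> 3 -> 2 -> 1 -> 5 -> 9 -> 10 -> 6 -> 7 -> 8 -> 12 -> 11

Need to visit all 12 open cells exactly once, starting at 4 and ending at 11.
Cell 1 has only two open neighbours (5 and 2), so the path must pass straight through it: one of those is the cell it's entered from and the other is where it exits.
Route from 4: 3× left (reaching 1), 2× down (reaching 9), right to 10, up to 6, 2× right (reaching 8), down to 12, left to 11 — 11 moves in all.
Check: all 12 open cells covered.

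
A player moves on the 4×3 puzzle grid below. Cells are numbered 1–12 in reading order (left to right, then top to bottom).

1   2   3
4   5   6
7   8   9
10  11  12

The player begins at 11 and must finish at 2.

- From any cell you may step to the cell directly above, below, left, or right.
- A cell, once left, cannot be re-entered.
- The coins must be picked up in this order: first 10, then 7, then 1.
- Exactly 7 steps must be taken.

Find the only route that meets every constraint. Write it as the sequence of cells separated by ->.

The waypoints must appear in the order 10, 7, 1, with no cell reused.
Route from 11: left 1 to 10, up 1 to 7, right 1 to 8, up 1 to 5, left 1 to 4, up 1 to 1, right 1 to 2 — 7 moves in all.
Check: order respected (10 at step 1, 7 at step 2, 1 at step 6); 7 moves as required.

11 -> 10 -> 7 -> 8 -> 5 -> 4 -> 1 -> 2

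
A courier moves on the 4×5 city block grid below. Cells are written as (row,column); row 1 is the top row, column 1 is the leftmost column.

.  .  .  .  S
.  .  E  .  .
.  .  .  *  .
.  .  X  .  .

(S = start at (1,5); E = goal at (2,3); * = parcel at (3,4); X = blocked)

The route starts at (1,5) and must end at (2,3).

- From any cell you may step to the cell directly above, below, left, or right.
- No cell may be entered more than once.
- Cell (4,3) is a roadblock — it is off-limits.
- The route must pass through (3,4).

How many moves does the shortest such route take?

Any route passes through (3,4) somewhere between (1,5) and (2,3). Summing Manhattan distances along the two legs ((1,5) → (3,4) → (2,3)) gives a lower bound of 3 + 2 = 5 moves.
A route of 5 moves achieves this: (1,5) → (2,5) → (3,5) → (3,4) → (2,4) → (2,3).
Since 5 matches the lower bound, it is optimal.

5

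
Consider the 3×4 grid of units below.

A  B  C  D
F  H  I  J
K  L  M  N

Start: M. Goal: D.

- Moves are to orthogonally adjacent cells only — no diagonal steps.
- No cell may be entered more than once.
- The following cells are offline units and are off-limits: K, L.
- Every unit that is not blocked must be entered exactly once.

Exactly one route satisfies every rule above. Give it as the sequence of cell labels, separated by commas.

M, N, J, I, H, F, A, B, C, D

Need to visit all 10 open cells exactly once, starting at M and ending at D.
Cell N has only two open neighbours (J and M), so the path must pass straight through it: one of those is the cell it's entered from and the other is where it exits.
Route from M: right to N, up to J, 3× left (reaching F), up to A, 3× right (reaching D) — 9 moves in all.
Check: all 10 open cells covered.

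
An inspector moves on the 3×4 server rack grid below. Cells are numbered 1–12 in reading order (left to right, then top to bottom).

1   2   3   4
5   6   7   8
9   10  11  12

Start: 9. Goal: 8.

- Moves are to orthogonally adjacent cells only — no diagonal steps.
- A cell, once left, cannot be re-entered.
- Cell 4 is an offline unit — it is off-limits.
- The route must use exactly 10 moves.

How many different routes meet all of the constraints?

2

Need simple routes of exactly 10 moves from 9 to 8 (Manhattan distance 4, so 3 moves are spent on a detour and 3 undoing it).
Enumerating: 9 5 1 2 3 7 6 10 11 12 8 | 9 10 6 5 1 2 3 7 11 12 8.
That gives 2 routes.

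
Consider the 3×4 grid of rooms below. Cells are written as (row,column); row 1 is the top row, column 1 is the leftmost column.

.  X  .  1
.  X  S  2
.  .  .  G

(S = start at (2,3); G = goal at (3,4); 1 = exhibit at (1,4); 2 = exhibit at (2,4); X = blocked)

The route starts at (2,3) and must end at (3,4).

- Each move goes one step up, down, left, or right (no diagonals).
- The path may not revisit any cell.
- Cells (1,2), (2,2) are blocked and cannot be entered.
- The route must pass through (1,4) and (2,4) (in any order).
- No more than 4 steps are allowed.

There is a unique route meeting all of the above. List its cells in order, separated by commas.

(2,3), (1,3), (1,4), (2,4), (3,4)

The budget equals the shortest possible length, so every move has to be on a shortest route through the required cells.
Route from (2,3): up 1 to (1,3), right 1 to (1,4), down 2 to (3,4) — 4 moves in all.
Check: all required cells visited; 4 ≤ 4 moves.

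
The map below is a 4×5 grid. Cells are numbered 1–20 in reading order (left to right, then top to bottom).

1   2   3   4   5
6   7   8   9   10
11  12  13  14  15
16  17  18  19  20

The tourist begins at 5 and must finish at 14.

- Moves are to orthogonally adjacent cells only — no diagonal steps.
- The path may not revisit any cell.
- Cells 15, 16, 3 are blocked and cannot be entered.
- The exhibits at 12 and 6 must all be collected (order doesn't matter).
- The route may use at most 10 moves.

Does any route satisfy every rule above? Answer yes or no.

One route that works: 5 → 10 → 9 → 8 → 7 → 6 → 11 → 12 → 13 → 14.

yes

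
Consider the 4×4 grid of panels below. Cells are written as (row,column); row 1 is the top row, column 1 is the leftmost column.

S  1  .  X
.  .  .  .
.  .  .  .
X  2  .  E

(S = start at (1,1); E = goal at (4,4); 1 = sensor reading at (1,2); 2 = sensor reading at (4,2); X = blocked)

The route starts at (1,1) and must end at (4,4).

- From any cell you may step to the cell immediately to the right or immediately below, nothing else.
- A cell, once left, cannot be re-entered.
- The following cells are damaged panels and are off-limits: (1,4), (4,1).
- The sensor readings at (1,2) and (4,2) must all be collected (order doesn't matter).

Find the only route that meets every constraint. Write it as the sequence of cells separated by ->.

Moves only go right or down, so the column and row indices never decrease.
Route from (1,1): right 1 to (1,2), down 3 to (4,2), right 2 to (4,4) — 6 moves in all.
Check: all required cells visited.

(1,1) -> (1,2) -> (2,2) -> (3,2) -> (4,2) -> (4,3) -> (4,4)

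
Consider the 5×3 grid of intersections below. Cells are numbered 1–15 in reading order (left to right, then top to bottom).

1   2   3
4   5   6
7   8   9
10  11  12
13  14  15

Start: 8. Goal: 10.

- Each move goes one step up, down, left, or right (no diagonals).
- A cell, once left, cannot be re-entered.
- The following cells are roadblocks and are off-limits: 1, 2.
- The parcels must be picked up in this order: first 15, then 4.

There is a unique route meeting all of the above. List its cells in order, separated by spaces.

8 11 14 15 12 9 6 5 4 7 10

The waypoints must appear in the order 15, 4, with no cell reused.
Route from 8: 2× down (reaching 14), right to 15, 3× up (reaching 6), 2× left (reaching 4), 2× down (reaching 10) — 10 moves in all.
Check: order respected (15 at step 3, 4 at step 8).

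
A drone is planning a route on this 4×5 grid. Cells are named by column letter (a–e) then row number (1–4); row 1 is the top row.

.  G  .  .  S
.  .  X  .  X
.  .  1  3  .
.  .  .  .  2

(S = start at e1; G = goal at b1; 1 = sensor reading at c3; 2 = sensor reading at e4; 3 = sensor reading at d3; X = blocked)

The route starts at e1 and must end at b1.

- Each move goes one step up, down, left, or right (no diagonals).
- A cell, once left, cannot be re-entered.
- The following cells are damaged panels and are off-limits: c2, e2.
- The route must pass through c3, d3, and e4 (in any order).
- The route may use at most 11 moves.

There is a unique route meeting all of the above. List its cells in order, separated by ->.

e1 -> d1 -> d2 -> d3 -> e3 -> e4 -> d4 -> c4 -> c3 -> b3 -> b2 -> b1

The budget equals the shortest possible length, so every move has to be on a shortest route through the required cells.
Route from e1: left 1 to d1, down 2 to d3, right 1 to e3, down 1 to e4, left 2 to c4, up 1 to c3, left 1 to b3, up 2 to b1 — 11 moves in all.
Check: all required cells visited; 11 ≤ 11 moves.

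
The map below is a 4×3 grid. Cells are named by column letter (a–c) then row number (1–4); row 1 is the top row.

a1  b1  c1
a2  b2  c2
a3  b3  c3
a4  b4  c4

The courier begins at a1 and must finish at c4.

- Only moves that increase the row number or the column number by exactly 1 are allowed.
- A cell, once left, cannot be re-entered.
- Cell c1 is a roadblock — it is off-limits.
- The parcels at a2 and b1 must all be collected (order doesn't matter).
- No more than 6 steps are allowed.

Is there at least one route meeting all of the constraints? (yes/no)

no

a2 is below but to the left of b1: going b1 → a2 would need a leftward move and a2 → b1 an upward move, so no right/down-only route can visit both required cells.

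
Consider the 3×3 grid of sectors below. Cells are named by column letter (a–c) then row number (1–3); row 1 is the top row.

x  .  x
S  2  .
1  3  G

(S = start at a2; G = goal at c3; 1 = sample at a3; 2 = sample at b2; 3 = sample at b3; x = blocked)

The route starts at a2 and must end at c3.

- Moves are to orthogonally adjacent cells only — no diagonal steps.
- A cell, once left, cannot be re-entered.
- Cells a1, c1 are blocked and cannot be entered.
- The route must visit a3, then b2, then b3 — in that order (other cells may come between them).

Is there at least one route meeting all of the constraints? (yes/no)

Ignoring the required order, 1 revisit-free route from a2 to c3 passes through all of a3, b2, and b3; the waypoint orders that occur are a3 → b3 → b2 (1) — never a3 → b2 → b3.

no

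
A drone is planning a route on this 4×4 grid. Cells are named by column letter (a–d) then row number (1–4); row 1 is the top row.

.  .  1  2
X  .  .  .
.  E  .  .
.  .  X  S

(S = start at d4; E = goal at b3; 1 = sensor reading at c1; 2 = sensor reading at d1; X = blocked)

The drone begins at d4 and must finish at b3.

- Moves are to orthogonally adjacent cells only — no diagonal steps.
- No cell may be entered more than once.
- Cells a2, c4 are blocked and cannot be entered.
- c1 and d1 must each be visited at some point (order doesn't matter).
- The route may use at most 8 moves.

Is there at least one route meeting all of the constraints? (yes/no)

One route that works: d4 → d3 → d2 → d1 → c1 → c2 → c3 → b3.

yes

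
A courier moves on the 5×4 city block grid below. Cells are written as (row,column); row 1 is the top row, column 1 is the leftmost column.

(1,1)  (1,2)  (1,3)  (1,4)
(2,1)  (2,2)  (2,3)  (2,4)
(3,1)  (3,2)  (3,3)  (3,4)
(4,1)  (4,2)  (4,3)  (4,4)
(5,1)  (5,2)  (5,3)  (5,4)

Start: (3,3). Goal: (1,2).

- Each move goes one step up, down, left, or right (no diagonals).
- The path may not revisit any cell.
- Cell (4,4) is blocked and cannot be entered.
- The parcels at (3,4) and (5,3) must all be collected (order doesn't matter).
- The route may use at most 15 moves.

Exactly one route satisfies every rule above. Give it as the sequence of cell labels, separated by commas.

(3,3), (3,4), (2,4), (2,3), (2,2), (3,2), (4,2), (4,3), (5,3), (5,2), (5,1), (4,1), (3,1), (2,1), (1,1), (1,2)

The budget equals the shortest possible length, so every move has to be on a shortest route through the required cells.
Route from (3,3): right 1 to (3,4), up 1 to (2,4), left 2 to (2,2), down 2 to (4,2), right 1 to (4,3), down 1 to (5,3), left 2 to (5,1), up 4 to (1,1), right 1 to (1,2) — 15 moves in all.
Check: all required cells visited; 15 ≤ 15 moves.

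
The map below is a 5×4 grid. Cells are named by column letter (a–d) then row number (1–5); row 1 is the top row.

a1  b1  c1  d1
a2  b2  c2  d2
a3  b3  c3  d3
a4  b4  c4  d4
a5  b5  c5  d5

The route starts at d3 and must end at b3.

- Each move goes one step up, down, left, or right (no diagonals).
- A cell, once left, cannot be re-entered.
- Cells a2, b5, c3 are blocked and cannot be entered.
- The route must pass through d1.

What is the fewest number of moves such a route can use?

6

Any route passes through d1 somewhere between d3 and b3. Summing Manhattan distances along the two legs (d3 → d1 → b3) gives a lower bound of 2 + 4 = 6 moves.
A route of 6 moves achieves this: d3 → d2 → d1 → c1 → c2 → b2 → b3.
Since 6 matches the lower bound, it is optimal.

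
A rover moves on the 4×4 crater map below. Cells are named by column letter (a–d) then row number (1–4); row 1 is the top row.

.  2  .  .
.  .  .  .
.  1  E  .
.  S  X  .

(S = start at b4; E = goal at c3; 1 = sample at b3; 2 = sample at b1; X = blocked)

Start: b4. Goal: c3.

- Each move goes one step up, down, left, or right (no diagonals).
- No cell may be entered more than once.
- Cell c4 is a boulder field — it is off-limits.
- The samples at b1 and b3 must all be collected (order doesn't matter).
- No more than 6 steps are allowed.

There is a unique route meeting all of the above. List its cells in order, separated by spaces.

b4 b3 b2 b1 c1 c2 c3

Any route must reach b1 and b3 and still end at c3 within 6 moves, so the order of the required stops is forced.
Route from b4: up 3 to b1, right 1 to c1, down 2 to c3 — 6 moves in all.
Check: all required cells visited; 6 ≤ 6 moves.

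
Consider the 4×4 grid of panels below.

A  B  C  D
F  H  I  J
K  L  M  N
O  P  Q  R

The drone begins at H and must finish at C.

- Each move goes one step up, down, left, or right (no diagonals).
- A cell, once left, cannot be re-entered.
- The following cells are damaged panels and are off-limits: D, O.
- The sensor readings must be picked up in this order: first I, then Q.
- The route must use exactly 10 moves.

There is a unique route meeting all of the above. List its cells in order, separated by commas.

H, I, M, Q, P, L, K, F, A, B, C

The waypoints must appear in the order I, Q, with no cell reused.
Route from H: right to I, 2× down (reaching Q), left to P, up to L, left to K, 2× up (reaching A), 2× right (reaching C) — 10 moves in all.
Check: order respected (I at step 1, Q at step 3); 10 moves as required.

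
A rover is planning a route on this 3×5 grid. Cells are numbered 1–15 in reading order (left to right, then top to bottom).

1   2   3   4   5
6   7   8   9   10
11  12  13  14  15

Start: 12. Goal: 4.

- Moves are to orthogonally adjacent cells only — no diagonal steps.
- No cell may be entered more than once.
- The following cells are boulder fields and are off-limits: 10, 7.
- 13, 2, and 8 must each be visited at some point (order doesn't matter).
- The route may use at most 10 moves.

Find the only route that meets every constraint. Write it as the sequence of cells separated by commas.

12, 11, 6, 1, 2, 3, 8, 13, 14, 9, 4

The budget equals the shortest possible length, so every move has to be on a shortest route through the required cells.
Route from 12: left 1 to 11, up 2 to 1, right 2 to 3, down 2 to 13, right 1 to 14, up 2 to 4 — 10 moves in all.
Check: all required cells visited; 10 ≤ 10 moves.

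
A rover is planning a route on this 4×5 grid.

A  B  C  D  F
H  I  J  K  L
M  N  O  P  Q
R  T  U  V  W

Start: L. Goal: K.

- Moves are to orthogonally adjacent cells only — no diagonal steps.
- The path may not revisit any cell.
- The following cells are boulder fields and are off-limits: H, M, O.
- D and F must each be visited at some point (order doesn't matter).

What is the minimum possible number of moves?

3

Any route passes through D and F in some order between L and K. Summing Manhattan distances along each leg and taking the cheapest ordering (L → F → D → K) gives a lower bound of 1 + 1 + 1 = 3 moves.
A route of 3 moves achieves this: L → F → D → K.
Since 3 matches the lower bound, it is optimal.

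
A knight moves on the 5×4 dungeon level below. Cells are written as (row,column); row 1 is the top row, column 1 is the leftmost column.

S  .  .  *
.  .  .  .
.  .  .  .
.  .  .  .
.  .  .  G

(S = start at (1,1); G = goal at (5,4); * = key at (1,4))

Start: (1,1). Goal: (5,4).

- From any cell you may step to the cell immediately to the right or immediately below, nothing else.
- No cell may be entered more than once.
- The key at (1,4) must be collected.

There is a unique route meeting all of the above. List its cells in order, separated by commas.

Moves only go right or down, so the column and row indices never decrease.
Route from (1,1): right 3 to (1,4), down 4 to (5,4) — 7 moves in all.
Check: all required cells visited.

(1,1), (1,2), (1,3), (1,4), (2,4), (3,4), (4,4), (5,4)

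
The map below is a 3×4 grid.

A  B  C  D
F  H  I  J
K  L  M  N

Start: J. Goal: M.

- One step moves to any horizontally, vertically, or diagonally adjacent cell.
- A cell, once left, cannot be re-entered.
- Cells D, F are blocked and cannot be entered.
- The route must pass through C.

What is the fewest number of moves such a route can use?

3

Any route passes through C somewhere between J and M. Summing Chebyshev distances along the two legs (J → C → M) gives a lower bound of 1 + 2 = 3 moves.
A route of 3 moves achieves this: J → C → H → M.
Since 3 matches the lower bound, it is optimal.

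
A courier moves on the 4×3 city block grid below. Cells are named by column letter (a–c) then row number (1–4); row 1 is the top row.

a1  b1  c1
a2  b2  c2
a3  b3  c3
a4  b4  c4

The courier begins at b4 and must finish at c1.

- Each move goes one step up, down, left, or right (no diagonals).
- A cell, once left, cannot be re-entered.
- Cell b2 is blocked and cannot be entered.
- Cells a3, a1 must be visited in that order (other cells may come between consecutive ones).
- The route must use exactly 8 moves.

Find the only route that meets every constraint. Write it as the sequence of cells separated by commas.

The waypoints must appear in the order a3, a1, with no cell reused.
Route from b4: right to c4, up to c3, 2× left (reaching a3), 2× up (reaching a1), 2× right (reaching c1) — 8 moves in all.
Check: order respected (a3 at step 4, a1 at step 6); 8 moves as required.

b4, c4, c3, b3, a3, a2, a1, b1, c1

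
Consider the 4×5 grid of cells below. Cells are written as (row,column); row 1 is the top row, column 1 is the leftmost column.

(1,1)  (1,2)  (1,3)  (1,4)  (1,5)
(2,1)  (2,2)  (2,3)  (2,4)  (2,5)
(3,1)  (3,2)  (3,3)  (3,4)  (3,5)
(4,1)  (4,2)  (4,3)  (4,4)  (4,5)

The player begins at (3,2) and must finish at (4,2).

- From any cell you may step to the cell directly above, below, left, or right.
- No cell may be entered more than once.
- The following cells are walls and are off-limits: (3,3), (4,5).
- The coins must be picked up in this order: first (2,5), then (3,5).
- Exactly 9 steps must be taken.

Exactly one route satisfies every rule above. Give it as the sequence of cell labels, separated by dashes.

The waypoints must appear in the order (2,5), (3,5), with no cell reused.
Route from (3,2): up to (2,2), 3× right (reaching (2,5)), down to (3,5), left to (3,4), down to (4,4), 2× left (reaching (4,2)) — 9 moves in all.
Check: order respected ((2,5) at step 4, (3,5) at step 5); 9 moves as required.

(3,2) - (2,2) - (2,3) - (2,4) - (2,5) - (3,5) - (3,4) - (4,4) - (4,3) - (4,2)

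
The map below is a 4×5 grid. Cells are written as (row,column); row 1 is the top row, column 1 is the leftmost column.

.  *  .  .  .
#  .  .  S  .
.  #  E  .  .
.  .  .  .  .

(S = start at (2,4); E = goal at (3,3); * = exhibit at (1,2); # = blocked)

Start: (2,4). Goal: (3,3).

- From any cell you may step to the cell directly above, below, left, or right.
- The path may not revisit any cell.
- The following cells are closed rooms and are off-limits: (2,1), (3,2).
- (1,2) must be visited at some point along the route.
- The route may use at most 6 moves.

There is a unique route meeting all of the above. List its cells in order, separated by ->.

(2,4) -> (1,4) -> (1,3) -> (1,2) -> (2,2) -> (2,3) -> (3,3)

The 6-move cap with required stops at (1,2) leaves no slack for detours.
Route from (2,4): up 1 to (1,4), left 2 to (1,2), down 1 to (2,2), right 1 to (2,3), down 1 to (3,3) — 6 moves in all.
Check: all required cells visited; 6 ≤ 6 moves.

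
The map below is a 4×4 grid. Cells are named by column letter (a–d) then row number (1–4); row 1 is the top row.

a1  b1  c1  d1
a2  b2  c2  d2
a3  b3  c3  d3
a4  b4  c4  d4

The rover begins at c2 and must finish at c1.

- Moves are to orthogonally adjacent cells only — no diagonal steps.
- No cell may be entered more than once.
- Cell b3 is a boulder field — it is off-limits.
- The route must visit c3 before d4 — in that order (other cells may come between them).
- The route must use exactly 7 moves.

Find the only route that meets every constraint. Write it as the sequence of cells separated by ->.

The waypoints must appear in the order c3, d4, with no cell reused.
Route from c2: down 2 to c4, right 1 to d4, up 3 to d1, left 1 to c1 — 7 moves in all.
Check: order respected (c3 at step 1, d4 at step 3); 7 moves as required.

c2 -> c3 -> c4 -> d4 -> d3 -> d2 -> d1 -> c1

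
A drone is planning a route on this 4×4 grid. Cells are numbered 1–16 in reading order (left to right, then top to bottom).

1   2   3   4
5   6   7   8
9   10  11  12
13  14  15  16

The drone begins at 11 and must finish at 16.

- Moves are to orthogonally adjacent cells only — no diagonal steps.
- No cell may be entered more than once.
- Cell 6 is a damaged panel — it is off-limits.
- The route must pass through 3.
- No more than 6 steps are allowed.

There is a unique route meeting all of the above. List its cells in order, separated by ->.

11 -> 7 -> 3 -> 4 -> 8 -> 12 -> 16

The budget equals the shortest possible length, so every move has to be on a shortest route through the required cells.
Route from 11: 2× up (reaching 3), right to 4, 3× down (reaching 16) — 6 moves in all.
Check: all required cells visited; 6 ≤ 6 moves.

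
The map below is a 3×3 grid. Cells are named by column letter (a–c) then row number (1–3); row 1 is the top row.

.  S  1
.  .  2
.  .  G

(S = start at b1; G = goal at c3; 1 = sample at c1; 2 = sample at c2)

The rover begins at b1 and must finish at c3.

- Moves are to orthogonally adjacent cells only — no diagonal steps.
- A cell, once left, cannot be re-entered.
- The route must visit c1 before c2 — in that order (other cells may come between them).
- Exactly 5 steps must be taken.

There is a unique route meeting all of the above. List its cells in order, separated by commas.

b1, c1, c2, b2, b3, c3

The waypoints must appear in the order c1, c2, with no cell reused.
Route from b1: right to c1, down to c2, left to b2, down to b3, right to c3 — 5 moves in all.
Check: order respected (1 at step 1, 2 at step 2); 5 moves as required.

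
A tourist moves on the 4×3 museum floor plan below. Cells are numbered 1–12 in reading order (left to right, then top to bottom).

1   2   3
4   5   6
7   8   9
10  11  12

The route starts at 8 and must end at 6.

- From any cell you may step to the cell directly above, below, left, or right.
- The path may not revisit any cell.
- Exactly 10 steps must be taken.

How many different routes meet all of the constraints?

Need simple routes of exactly 10 moves from 8 to 6 (Manhattan distance 2, so 4 moves are spent on a detour and 4 undoing it).
Enumerating: 8 5 2 1 4 7 10 11 12 9 6 | 8 9 12 11 10 7 4 1 2 5 6 | 8 9 12 11 10 7 4 1 2 3 6 | 8 9 12 11 10 7 4 5 2 3 6.
That gives 4 routes.

4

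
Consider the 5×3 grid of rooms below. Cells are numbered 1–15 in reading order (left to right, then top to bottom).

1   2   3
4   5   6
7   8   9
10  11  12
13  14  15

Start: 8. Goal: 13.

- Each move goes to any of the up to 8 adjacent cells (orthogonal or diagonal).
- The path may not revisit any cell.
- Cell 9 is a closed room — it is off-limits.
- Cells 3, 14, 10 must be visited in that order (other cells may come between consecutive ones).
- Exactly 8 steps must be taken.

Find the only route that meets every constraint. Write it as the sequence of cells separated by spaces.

8 6 3 5 7 11 14 10 13

The waypoints must appear in the order 3, 14, 10, with no cell reused.
Route from 8: up-right to 6, up to 3, 2× down-left (reaching 7), down-right to 11, down to 14, up-left to 10, down to 13 — 8 moves in all.
Check: order respected (3 at step 2, 14 at step 6, 10 at step 7); 8 moves as required.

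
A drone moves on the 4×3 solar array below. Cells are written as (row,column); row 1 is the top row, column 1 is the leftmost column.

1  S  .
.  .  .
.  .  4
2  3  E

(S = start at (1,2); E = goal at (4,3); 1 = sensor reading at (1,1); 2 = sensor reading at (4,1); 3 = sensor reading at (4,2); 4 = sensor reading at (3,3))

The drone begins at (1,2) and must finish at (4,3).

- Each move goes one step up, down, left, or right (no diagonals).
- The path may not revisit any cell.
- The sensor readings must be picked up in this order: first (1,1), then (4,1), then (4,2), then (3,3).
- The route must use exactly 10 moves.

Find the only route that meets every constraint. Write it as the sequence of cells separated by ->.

(1,2) -> (1,1) -> (2,1) -> (3,1) -> (4,1) -> (4,2) -> (3,2) -> (2,2) -> (2,3) -> (3,3) -> (4,3)

The waypoints must appear in the order (1,1), (4,1), (4,2), (3,3), with no cell reused.
Route from (1,2): left to (1,1), 3× down (reaching (4,1)), right to (4,2), 2× up (reaching (2,2)), right to (2,3), 2× down (reaching (4,3)) — 10 moves in all.
Check: order respected (1 at step 1, 2 at step 4, 3 at step 5, 4 at step 9); 10 moves as required.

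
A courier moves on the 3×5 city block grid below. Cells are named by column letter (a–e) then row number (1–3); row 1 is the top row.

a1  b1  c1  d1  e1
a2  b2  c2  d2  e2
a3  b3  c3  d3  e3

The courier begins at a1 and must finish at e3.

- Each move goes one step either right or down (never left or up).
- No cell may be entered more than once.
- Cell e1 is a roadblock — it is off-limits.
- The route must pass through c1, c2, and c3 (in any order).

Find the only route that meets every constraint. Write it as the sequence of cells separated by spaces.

a1 b1 c1 c2 c3 d3 e3

Moves only go right or down, so the column and row indices never decrease.
Route from a1: 2× right (reaching c1), 2× down (reaching c3), 2× right (reaching e3) — 6 moves in all.
Check: all required cells visited.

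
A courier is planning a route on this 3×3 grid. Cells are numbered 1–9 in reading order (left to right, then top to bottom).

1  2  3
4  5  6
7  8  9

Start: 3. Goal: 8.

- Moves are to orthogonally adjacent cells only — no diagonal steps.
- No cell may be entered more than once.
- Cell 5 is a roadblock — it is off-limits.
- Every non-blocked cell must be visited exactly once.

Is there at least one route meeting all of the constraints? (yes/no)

Exhausting the options from 3, every branch either dead-ends against blocked cells, would have to re-enter a cell already used, or reaches the goal with a constraint still unmet.

no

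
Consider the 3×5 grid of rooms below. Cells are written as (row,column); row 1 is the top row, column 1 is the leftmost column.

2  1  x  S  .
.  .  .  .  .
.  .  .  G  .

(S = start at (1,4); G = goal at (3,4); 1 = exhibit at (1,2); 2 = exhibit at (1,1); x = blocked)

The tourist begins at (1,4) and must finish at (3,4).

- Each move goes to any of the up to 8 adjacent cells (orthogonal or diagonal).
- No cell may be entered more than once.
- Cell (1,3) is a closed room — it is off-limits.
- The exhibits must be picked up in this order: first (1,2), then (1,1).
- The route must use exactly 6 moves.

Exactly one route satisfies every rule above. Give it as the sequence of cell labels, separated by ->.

The waypoints must appear in the order (1,2), (1,1), with no cell reused.
Route from (1,4): down-left 1 to (2,3), up-left 1 to (1,2), left 1 to (1,1), down-right 2 to (3,3), right 1 to (3,4) — 6 moves in all.
Check: order respected (1 at step 2, 2 at step 3); 6 moves as required.

(1,4) -> (2,3) -> (1,2) -> (1,1) -> (2,2) -> (3,3) -> (3,4)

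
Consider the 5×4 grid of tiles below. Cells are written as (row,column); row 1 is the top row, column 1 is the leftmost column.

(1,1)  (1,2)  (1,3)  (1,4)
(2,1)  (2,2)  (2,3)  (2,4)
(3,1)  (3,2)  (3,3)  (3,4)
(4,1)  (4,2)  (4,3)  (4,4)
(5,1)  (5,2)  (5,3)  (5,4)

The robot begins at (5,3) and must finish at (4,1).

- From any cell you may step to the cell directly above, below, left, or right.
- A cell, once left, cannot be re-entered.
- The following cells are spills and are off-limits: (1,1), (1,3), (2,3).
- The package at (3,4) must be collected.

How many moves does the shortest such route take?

Any route passes through (3,4) somewhere between (5,3) and (4,1). Summing Manhattan distances along the two legs ((5,3) → (3,4) → (4,1)) gives a lower bound of 3 + 4 = 7 moves.
A route of 7 moves achieves this: (5,3) → (4,3) → (4,4) → (3,4) → (3,3) → (3,2) → (4,2) → (4,1).
Since 7 matches the lower bound, it is optimal.

7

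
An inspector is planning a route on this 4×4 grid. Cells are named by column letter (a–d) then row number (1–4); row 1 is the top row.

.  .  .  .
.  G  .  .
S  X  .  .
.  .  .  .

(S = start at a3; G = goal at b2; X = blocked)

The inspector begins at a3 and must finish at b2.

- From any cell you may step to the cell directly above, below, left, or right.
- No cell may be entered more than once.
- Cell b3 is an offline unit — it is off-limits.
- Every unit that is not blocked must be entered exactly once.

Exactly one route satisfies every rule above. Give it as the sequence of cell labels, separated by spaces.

a3 a4 b4 c4 d4 d3 c3 c2 d2 d1 c1 b1 a1 a2 b2

Need to visit all 15 open cells exactly once, starting at a3 and ending at b2.
Route from a3: down 1 to a4, right 3 to d4, up 1 to d3, left 1 to c3, up 1 to c2, right 1 to d2, up 1 to d1, left 3 to a1, down 1 to a2, right 1 to b2 — 14 moves in all.
Check: all 15 open cells covered.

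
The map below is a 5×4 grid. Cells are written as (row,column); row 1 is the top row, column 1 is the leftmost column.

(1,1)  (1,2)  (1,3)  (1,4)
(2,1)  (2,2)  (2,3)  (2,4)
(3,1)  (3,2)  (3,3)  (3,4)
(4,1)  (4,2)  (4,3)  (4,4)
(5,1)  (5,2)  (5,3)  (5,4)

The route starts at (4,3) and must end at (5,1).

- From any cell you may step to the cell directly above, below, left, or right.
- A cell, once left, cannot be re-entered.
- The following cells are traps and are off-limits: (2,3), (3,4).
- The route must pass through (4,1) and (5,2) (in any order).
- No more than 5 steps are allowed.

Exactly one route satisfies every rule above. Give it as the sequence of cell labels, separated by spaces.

The 5-move cap with required stops at (4,1), (5,2) leaves no slack for detours.
Route from (4,3): down 1 to (5,3), left 1 to (5,2), up 1 to (4,2), left 1 to (4,1), down 1 to (5,1) — 5 moves in all.
Check: all required cells visited; 5 ≤ 5 moves.

(4,3) (5,3) (5,2) (4,2) (4,1) (5,1)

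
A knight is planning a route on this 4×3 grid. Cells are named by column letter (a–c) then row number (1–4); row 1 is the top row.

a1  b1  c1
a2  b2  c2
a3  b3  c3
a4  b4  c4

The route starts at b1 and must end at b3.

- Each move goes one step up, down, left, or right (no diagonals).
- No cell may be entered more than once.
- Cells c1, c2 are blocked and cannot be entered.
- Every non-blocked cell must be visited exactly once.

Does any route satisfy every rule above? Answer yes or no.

no

Colour the cells like a checkerboard: each orthogonal step flips colour, so a Hamiltonian route alternates colours. Here there are 5 cells of one colour and 5 of the other, with start on the same colour as the goal — the counts and endpoints can't be arranged into an alternating sequence of length 10, so no Hamiltonian route exists.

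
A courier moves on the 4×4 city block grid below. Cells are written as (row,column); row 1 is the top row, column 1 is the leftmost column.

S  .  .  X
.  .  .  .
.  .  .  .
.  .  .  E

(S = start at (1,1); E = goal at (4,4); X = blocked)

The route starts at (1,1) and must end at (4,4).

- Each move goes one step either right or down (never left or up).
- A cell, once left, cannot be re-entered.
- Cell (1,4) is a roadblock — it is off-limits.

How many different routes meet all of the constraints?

A right/down-only route from (1,1) to (4,4) makes exactly 3 down-moves and 3 right-moves in some order.
With no other constraints that would be C(6,3) = 20 routes.
Subtract routes through each blocked cell (inclusion–exclusion for overlaps): − through (1,4): 1 → 19.
That gives 19 routes.

19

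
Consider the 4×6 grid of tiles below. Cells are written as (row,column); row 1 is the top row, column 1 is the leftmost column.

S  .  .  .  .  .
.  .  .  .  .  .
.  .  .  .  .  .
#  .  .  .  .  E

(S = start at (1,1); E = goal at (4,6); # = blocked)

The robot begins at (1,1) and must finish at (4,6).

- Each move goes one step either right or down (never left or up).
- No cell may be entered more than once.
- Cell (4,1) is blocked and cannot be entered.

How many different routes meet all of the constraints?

A right/down-only route from (1,1) to (4,6) makes exactly 3 down-moves and 5 right-moves in some order.
With no other constraints that would be C(8,3) = 56 routes.
Subtract routes through each blocked cell (inclusion–exclusion for overlaps): − through (4,1): 1 → 55.
That gives 55 routes.

55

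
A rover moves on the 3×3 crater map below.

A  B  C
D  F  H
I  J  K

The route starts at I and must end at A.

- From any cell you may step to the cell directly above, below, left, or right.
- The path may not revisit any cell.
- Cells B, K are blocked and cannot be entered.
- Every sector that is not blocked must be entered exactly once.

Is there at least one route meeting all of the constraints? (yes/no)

Cell C has only one open neighbour but is neither the start nor the goal, so a Hamiltonian route would have to both enter and leave it through the same neighbour — impossible without revisiting.

no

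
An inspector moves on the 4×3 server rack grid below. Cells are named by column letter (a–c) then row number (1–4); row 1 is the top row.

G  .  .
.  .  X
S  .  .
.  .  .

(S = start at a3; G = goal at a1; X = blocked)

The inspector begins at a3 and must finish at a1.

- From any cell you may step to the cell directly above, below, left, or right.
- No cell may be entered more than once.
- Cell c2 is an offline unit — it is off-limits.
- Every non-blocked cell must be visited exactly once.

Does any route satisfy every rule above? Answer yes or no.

no

Cell c1 has only one open neighbour but is neither the start nor the goal, so a Hamiltonian route would have to both enter and leave it through the same neighbour — impossible without revisiting.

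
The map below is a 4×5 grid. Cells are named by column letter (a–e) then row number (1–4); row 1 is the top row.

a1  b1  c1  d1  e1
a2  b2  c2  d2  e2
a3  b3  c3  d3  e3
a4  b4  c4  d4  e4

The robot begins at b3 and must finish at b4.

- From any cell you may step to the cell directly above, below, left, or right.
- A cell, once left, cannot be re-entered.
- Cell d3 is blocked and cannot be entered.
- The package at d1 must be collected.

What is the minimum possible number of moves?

9

Any route passes through d1 somewhere between b3 and b4. Summing Manhattan distances along the two legs (b3 → d1 → b4) gives a lower bound of 4 + 5 = 9 moves.
A route of 9 moves achieves this: b3 → b2 → b1 → c1 → d1 → d2 → c2 → c3 → c4 → b4.
Since 9 matches the lower bound, it is optimal.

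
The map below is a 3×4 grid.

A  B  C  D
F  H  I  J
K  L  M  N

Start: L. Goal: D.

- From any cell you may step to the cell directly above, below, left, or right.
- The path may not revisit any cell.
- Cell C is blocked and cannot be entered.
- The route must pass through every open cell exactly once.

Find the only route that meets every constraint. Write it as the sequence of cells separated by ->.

Need to visit all 11 open cells exactly once, starting at L and ending at D.
Cell A has only two open neighbours (F and B), so the path must pass straight through it: one of those is the cell it's entered from and the other is where it exits.
Route from L: left 1 to K, up 2 to A, right 1 to B, down 1 to H, right 1 to I, down 1 to M, right 1 to N, up 2 to D — 10 moves in all.
Check: all 11 open cells covered.

L -> K -> F -> A -> B -> H -> I -> M -> N -> J -> D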